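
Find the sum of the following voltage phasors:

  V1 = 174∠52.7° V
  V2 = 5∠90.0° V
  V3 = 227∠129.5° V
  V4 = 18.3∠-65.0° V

Step 1 — Convert each phasor to rectangular form:
  V1 = 174·(cos(52.7°) + j·sin(52.7°)) = 105.4 + j138.4 V
  V2 = 5·(cos(90.0°) + j·sin(90.0°)) = 0 + j5 V
  V3 = 227·(cos(129.5°) + j·sin(129.5°)) = -144.4 + j175.2 V
  V4 = 18.3·(cos(-65.0°) + j·sin(-65.0°)) = 7.734 - j16.59 V
Step 2 — Sum components: V_total = -31.21 + j302 V.
Step 3 — Convert to polar: |V_total| = 303.6 V, ∠V_total = 95.9°.

V_total = 303.6∠95.9° V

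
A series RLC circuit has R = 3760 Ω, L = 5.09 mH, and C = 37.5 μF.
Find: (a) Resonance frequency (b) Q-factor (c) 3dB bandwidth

Step 1 — Resonance: ω₀ = 1/√(LC) = 1/√(0.00509·3.75e-05) = 2289 rad/s.
Step 2 — f₀ = ω₀/(2π) = 364.3 Hz.
Step 3 — Series Q: Q = ω₀L/R = 2289·0.00509/3760 = 0.003099.
Step 4 — Bandwidth: Δω = ω₀/Q = 7.387e+05 rad/s; BW = Δω/(2π) = 1.176e+05 Hz.

(a) f₀ = 364.3 Hz  (b) Q = 0.003099  (c) BW = 1.176e+05 Hz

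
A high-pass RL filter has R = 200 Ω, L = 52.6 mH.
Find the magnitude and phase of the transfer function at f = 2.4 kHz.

Step 1 — Angular frequency: ω = 2π·2400 = 1.508e+04 rad/s.
Step 2 — Transfer function: H(jω) = jωL/(R + jωL).
Step 3 — Numerator jωL = j·793.2; denominator R + jωL = 200 + j793.2.
Step 4 — H = 0.9402 + j0.2371.
Step 5 — Magnitude: |H| = 0.9697 (-0.3 dB); phase: φ = 14.2°.

|H| = 0.9697 (-0.3 dB), φ = 14.2°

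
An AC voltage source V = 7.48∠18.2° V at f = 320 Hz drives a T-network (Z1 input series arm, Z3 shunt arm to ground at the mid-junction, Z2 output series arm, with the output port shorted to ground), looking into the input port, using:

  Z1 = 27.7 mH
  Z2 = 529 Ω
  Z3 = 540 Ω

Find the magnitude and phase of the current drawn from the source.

Step 1 — Angular frequency: ω = 2π·f = 2π·320 = 2011 rad/s.
Step 2 — Component impedances:
  Z1: Z = jωL = j·2011·0.0277 = 0 + j55.69 Ω
  Z2: Z = R = 529 Ω
  Z3: Z = R = 540 Ω
Step 3 — With the output port shorted to ground, the output series arm Z2 runs from the junction to ground; the shunt arm Z3 also runs from the junction to ground. They appear in parallel: Z3 || Z2 = 267.2 Ω.
Step 4 — Series with input arm Z1: Z_in = Z1 + (Z3 || Z2) = 267.2 + j55.69 Ω = 273∠11.8° Ω.
Step 5 — Source phasor: V = 7.48∠18.2° V = 7.106 + j2.336 V.
Step 6 — Ohm's law: I = V / Z_total = (7.106 + j2.336) / (267.2 + j55.69) = 0.02723 + j0.003067 A.
Step 7 — Convert to polar: |I| = 0.0274 A, ∠I = 6.4°.

I = 0.0274∠6.4° A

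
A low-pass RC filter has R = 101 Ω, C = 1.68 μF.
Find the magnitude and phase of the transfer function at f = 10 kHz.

Step 1 — Angular frequency: ω = 2π·1e+04 = 6.283e+04 rad/s.
Step 2 — Transfer function: H(jω) = 1/(1 + jωRC).
Step 3 — Denominator: 1 + jωRC = 1 + j·6.283e+04·101·1.68e-06 = 1 + j10.66.
Step 4 — H = 0.008721 - j0.09298.
Step 5 — Magnitude: |H| = 0.09339 (-20.6 dB); phase: φ = -84.6°.

|H| = 0.09339 (-20.6 dB), φ = -84.6°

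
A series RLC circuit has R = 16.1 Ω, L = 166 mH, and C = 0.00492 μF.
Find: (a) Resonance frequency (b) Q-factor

Step 1 — Resonance condition Im(Z)=0 gives ω₀ = 1/√(LC).
Step 2 — ω₀ = 1/√(0.166·4.92e-09) = 3.499e+04 rad/s.
Step 3 — f₀ = ω₀/(2π) = 5569 Hz.
Step 4 — Series Q: Q = ω₀L/R = 3.499e+04·0.166/16.1 = 360.8.

(a) f₀ = 5569 Hz  (b) Q = 360.8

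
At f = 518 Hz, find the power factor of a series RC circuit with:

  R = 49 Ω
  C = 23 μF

Step 1 — Angular frequency: ω = 2π·f = 2π·518 = 3255 rad/s.
Step 2 — Component impedances:
  R: Z = R = 49 Ω
  C: Z = 1/(jωC) = -j/(ω·C) = 0 - j13.36 Ω
Step 3 — Series combination: Z_total = R + C = 49 - j13.36 Ω = 50.79∠-15.2° Ω.
Step 4 — Power factor: PF = cos(φ) = Re(Z)/|Z| = 49/50.79 = 0.9648.
Step 5 — Type: Im(Z) = -13.36 ⇒ leading (phase φ = -15.2°).

PF = 0.9648 (leading, φ = -15.2°)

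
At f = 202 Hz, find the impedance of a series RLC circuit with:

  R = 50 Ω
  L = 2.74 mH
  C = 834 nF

Step 1 — Angular frequency: ω = 2π·f = 2π·202 = 1269 rad/s.
Step 2 — Component impedances:
  R: Z = R = 50 Ω
  L: Z = jωL = j·1269·0.00274 = 0 + j3.478 Ω
  C: Z = 1/(jωC) = -j/(ω·C) = 0 - j944.7 Ω
Step 3 — Series combination: Z_total = R + L + C = 50 - j941.2 Ω = 942.6∠-87.0° Ω.

Z = 50 - j941.2 Ω = 942.6∠-87.0° Ω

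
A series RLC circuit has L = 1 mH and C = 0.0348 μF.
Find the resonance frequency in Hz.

Step 1 — Resonance condition Im(Z)=0 gives ω₀ = 1/√(LC).
Step 2 — ω₀ = 1/√(0.001·3.48e-08) = 1.695e+05 rad/s.
Step 3 — f₀ = ω₀/(2π) = 2.698e+04 Hz.

f₀ = 2.698e+04 Hz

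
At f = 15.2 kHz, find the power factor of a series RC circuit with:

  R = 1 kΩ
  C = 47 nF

Step 1 — Angular frequency: ω = 2π·f = 2π·1.52e+04 = 9.55e+04 rad/s.
Step 2 — Component impedances:
  R: Z = R = 1000 Ω
  C: Z = 1/(jωC) = -j/(ω·C) = 0 - j222.8 Ω
Step 3 — Series combination: Z_total = R + C = 1000 - j222.8 Ω = 1025∠-12.6° Ω.
Step 4 — Power factor: PF = cos(φ) = Re(Z)/|Z| = 1000/1024.5 = 0.9761.
Step 5 — Type: Im(Z) = -222.8 ⇒ leading (phase φ = -12.6°).

PF = 0.9761 (leading, φ = -12.6°)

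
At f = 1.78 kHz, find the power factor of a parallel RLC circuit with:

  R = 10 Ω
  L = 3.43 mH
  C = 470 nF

Step 1 — Angular frequency: ω = 2π·f = 2π·1780 = 1.118e+04 rad/s.
Step 2 — Component impedances:
  R: Z = R = 10 Ω
  L: Z = jωL = j·1.118e+04·0.00343 = 0 + j38.36 Ω
  C: Z = 1/(jωC) = -j/(ω·C) = 0 - j190.2 Ω
Step 3 — Parallel combination: 1/Z_total = 1/R + 1/L + 1/C; Z_total = 9.585 + j1.995 Ω = 9.79∠11.8° Ω.
Step 4 — Power factor: PF = cos(φ) = Re(Z)/|Z| = 9.5849/9.7902 = 0.979.
Step 5 — Type: Im(Z) = 1.995 ⇒ lagging (phase φ = 11.8°).

PF = 0.979 (lagging, φ = 11.8°)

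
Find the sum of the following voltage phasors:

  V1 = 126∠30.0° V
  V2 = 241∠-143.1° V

Step 1 — Convert each phasor to rectangular form:
  V1 = 126·(cos(30.0°) + j·sin(30.0°)) = 109.1 + j63 V
  V2 = 241·(cos(-143.1°) + j·sin(-143.1°)) = -192.7 - j144.7 V
Step 2 — Sum components: V_total = -83.6 - j81.7 V.
Step 3 — Convert to polar: |V_total| = 116.9 V, ∠V_total = -135.7°.

V_total = 116.9∠-135.7° V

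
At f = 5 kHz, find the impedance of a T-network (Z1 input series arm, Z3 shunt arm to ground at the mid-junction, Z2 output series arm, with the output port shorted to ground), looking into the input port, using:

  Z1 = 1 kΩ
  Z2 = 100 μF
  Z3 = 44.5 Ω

Step 1 — Angular frequency: ω = 2π·f = 2π·5000 = 3.142e+04 rad/s.
Step 2 — Component impedances:
  Z1: Z = R = 1000 Ω
  Z2: Z = 1/(jωC) = -j/(ω·C) = 0 - j0.3183 Ω
  Z3: Z = R = 44.5 Ω
Step 3 — With the output port shorted to ground, the output series arm Z2 runs from the junction to ground; the shunt arm Z3 also runs from the junction to ground. They appear in parallel: Z3 || Z2 = 0.002277 - j0.3183 Ω.
Step 4 — Series with input arm Z1: Z_in = Z1 + (Z3 || Z2) = 1000 - j0.3183 Ω = 1000∠-0.0° Ω.

Z = 1000 - j0.3183 Ω = 1000∠-0.0° Ω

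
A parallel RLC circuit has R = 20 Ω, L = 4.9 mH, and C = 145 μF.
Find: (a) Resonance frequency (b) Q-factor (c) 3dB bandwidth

Step 1 — Resonance: ω₀ = 1/√(LC) = 1/√(0.0049·0.000145) = 1186 rad/s.
Step 2 — f₀ = ω₀/(2π) = 188.8 Hz.
Step 3 — Parallel Q: Q = R/(ω₀L) = 20/(1186·0.0049) = 3.44.
Step 4 — Bandwidth: Δω = ω₀/Q = 344.8 rad/s; BW = Δω/(2π) = 54.88 Hz.

(a) f₀ = 188.8 Hz  (b) Q = 3.44  (c) BW = 54.88 Hz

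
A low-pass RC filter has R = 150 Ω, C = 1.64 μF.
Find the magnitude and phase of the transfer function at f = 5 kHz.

Step 1 — Angular frequency: ω = 2π·5000 = 3.142e+04 rad/s.
Step 2 — Transfer function: H(jω) = 1/(1 + jωRC).
Step 3 — Denominator: 1 + jωRC = 1 + j·3.142e+04·150·1.64e-06 = 1 + j7.728.
Step 4 — H = 0.01647 - j0.1273.
Step 5 — Magnitude: |H| = 0.1283 (-17.8 dB); phase: φ = -82.6°.

|H| = 0.1283 (-17.8 dB), φ = -82.6°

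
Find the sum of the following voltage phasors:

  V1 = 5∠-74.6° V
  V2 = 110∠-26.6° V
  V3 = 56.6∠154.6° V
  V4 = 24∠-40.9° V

Step 1 — Convert each phasor to rectangular form:
  V1 = 5·(cos(-74.6°) + j·sin(-74.6°)) = 1.328 - j4.82 V
  V2 = 110·(cos(-26.6°) + j·sin(-26.6°)) = 98.36 - j49.25 V
  V3 = 56.6·(cos(154.6°) + j·sin(154.6°)) = -51.13 + j24.28 V
  V4 = 24·(cos(-40.9°) + j·sin(-40.9°)) = 18.14 - j15.71 V
Step 2 — Sum components: V_total = 66.7 - j45.51 V.
Step 3 — Convert to polar: |V_total| = 80.74 V, ∠V_total = -34.3°.

V_total = 80.74∠-34.3° V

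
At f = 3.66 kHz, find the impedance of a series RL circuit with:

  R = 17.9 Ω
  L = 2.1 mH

Step 1 — Angular frequency: ω = 2π·f = 2π·3660 = 2.3e+04 rad/s.
Step 2 — Component impedances:
  R: Z = R = 17.9 Ω
  L: Z = jωL = j·2.3e+04·0.0021 = 0 + j48.29 Ω
Step 3 — Series combination: Z_total = R + L = 17.9 + j48.29 Ω = 51.5∠69.7° Ω.

Z = 17.9 + j48.29 Ω = 51.5∠69.7° Ω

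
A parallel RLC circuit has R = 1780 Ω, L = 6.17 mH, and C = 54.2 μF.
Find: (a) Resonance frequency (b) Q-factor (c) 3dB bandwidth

Step 1 — Resonance: ω₀ = 1/√(LC) = 1/√(0.00617·5.42e-05) = 1729 rad/s.
Step 2 — f₀ = ω₀/(2π) = 275.2 Hz.
Step 3 — Parallel Q: Q = R/(ω₀L) = 1780/(1729·0.00617) = 166.8.
Step 4 — Bandwidth: Δω = ω₀/Q = 10.37 rad/s; BW = Δω/(2π) = 1.65 Hz.

(a) f₀ = 275.2 Hz  (b) Q = 166.8  (c) BW = 1.65 Hz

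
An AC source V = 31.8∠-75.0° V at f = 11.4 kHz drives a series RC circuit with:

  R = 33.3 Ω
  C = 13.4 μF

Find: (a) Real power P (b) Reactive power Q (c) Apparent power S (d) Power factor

Step 1 — Angular frequency: ω = 2π·f = 2π·1.14e+04 = 7.163e+04 rad/s.
Step 2 — Component impedances:
  R: Z = R = 33.3 Ω
  C: Z = 1/(jωC) = -j/(ω·C) = 0 - j1.042 Ω
Step 3 — Series combination: Z_total = R + C = 33.3 - j1.042 Ω = 33.32∠-1.8° Ω.
Step 4 — Source phasor: V = 31.8∠-75.0° V = 8.23 - j30.72 V.
Step 5 — Current: I = V / Z = 0.2758 - j0.9138 A = 0.9545∠-73.2° A.
Step 6 — Complex power: S = V·I* = 30.34 - j0.9492 VA.
Step 7 — Real power: P = Re(S) = 30.34 W.
Step 8 — Reactive power: Q = Im(S) = -0.9492 VAR.
Step 9 — Apparent power: |S| = 30.35 VA.
Step 10 — Power factor: PF = P/|S| = 0.9995 (leading).

(a) P = 30.34 W  (b) Q = -0.9492 VAR  (c) S = 30.35 VA  (d) PF = 0.9995 (leading)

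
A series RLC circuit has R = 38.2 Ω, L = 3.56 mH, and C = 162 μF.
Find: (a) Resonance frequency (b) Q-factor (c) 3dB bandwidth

Step 1 — Resonance condition Im(Z)=0 gives ω₀ = 1/√(LC).
Step 2 — ω₀ = 1/√(0.00356·0.000162) = 1317 rad/s.
Step 3 — f₀ = ω₀/(2π) = 209.6 Hz.
Step 4 — Series Q: Q = ω₀L/R = 1317·0.00356/38.2 = 0.1227.
Step 5 — 3dB bandwidth: Δω = ω₀/Q = 1.073e+04 rad/s; BW = Δω/(2π) = 1708 Hz.

(a) f₀ = 209.6 Hz  (b) Q = 0.1227  (c) BW = 1708 Hz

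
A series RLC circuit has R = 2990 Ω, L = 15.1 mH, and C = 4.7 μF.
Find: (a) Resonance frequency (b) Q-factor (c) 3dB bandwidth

Step 1 — Resonance: ω₀ = 1/√(LC) = 1/√(0.0151·4.7e-06) = 3754 rad/s.
Step 2 — f₀ = ω₀/(2π) = 597.4 Hz.
Step 3 — Series Q: Q = ω₀L/R = 3754·0.0151/2990 = 0.01896.
Step 4 — Bandwidth: Δω = ω₀/Q = 1.98e+05 rad/s; BW = Δω/(2π) = 3.151e+04 Hz.

(a) f₀ = 597.4 Hz  (b) Q = 0.01896  (c) BW = 3.151e+04 Hz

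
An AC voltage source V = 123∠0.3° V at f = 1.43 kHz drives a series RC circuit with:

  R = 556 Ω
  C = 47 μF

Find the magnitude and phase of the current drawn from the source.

Step 1 — Angular frequency: ω = 2π·f = 2π·1430 = 8985 rad/s.
Step 2 — Component impedances:
  R: Z = R = 556 Ω
  C: Z = 1/(jωC) = -j/(ω·C) = 0 - j2.368 Ω
Step 3 — Series combination: Z_total = R + C = 556 - j2.368 Ω = 556∠-0.2° Ω.
Step 4 — Source phasor: V = 123∠0.3° V = 123 + j0.644 V.
Step 5 — Ohm's law: I = V / Z_total = (123 + j0.644) / (556 - j2.368) = 0.2212 + j0.0021 A.
Step 6 — Convert to polar: |I| = 0.2212 A, ∠I = 0.5°.

I = 0.2212∠0.5° A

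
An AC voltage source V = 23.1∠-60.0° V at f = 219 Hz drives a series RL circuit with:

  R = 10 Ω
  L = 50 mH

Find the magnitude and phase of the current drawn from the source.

Step 1 — Angular frequency: ω = 2π·f = 2π·219 = 1376 rad/s.
Step 2 — Component impedances:
  R: Z = R = 10 Ω
  L: Z = jωL = j·1376·0.05 = 0 + j68.8 Ω
Step 3 — Series combination: Z_total = R + L = 10 + j68.8 Ω = 69.52∠81.7° Ω.
Step 4 — Source phasor: V = 23.1∠-60.0° V = 11.55 - j20.01 V.
Step 5 — Ohm's law: I = V / Z_total = (11.55 - j20.01) / (10 + j68.8) = -0.2609 - j0.2058 A.
Step 6 — Convert to polar: |I| = 0.3323 A, ∠I = -141.7°.

I = 0.3323∠-141.7° A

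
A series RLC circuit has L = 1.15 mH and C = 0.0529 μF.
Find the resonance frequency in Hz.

Step 1 — Resonance condition Im(Z)=0 gives ω₀ = 1/√(LC).
Step 2 — ω₀ = 1/√(0.00115·5.29e-08) = 1.282e+05 rad/s.
Step 3 — f₀ = ω₀/(2π) = 2.041e+04 Hz.

f₀ = 2.041e+04 Hz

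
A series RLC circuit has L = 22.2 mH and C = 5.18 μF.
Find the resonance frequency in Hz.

Step 1 — Resonance condition Im(Z)=0 gives ω₀ = 1/√(LC).
Step 2 — ω₀ = 1/√(0.0222·5.18e-06) = 2949 rad/s.
Step 3 — f₀ = ω₀/(2π) = 469.3 Hz.

f₀ = 469.3 Hz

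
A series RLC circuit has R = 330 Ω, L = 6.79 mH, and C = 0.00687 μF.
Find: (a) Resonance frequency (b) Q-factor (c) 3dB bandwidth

Step 1 — Resonance: ω₀ = 1/√(LC) = 1/√(0.00679·6.87e-09) = 1.464e+05 rad/s.
Step 2 — f₀ = ω₀/(2π) = 2.33e+04 Hz.
Step 3 — Series Q: Q = ω₀L/R = 1.464e+05·0.00679/330 = 3.013.
Step 4 — Bandwidth: Δω = ω₀/Q = 4.86e+04 rad/s; BW = Δω/(2π) = 7735 Hz.

(a) f₀ = 2.33e+04 Hz  (b) Q = 3.013  (c) BW = 7735 Hz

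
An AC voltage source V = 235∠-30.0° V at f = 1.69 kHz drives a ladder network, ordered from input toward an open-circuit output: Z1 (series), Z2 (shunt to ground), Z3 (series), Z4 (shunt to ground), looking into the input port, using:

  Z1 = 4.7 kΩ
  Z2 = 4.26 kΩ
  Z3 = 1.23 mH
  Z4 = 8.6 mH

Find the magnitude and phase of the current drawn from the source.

Step 1 — Angular frequency: ω = 2π·f = 2π·1690 = 1.062e+04 rad/s.
Step 2 — Component impedances:
  Z1: Z = R = 4700 Ω
  Z2: Z = R = 4260 Ω
  Z3: Z = jωL = j·1.062e+04·0.00123 = 0 + j13.06 Ω
  Z4: Z = jωL = j·1.062e+04·0.0086 = 0 + j91.32 Ω
Step 3 — Ladder network (open output): work backward from the far end, alternating series and parallel combinations. Z_in = 4703 + j104.3 Ω = 4704∠1.3° Ω.
Step 4 — Source phasor: V = 235∠-30.0° V = 203.5 - j117.5 V.
Step 5 — Ohm's law: I = V / Z_total = (203.5 - j117.5) / (4703 + j104.3) = 0.0427 - j0.02593 A.
Step 6 — Convert to polar: |I| = 0.04996 A, ∠I = -31.3°.

I = 0.04996∠-31.3° A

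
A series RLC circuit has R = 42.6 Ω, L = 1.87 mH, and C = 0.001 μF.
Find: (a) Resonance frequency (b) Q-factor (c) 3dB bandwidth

Step 1 — Resonance: ω₀ = 1/√(LC) = 1/√(0.00187·1e-09) = 7.313e+05 rad/s.
Step 2 — f₀ = ω₀/(2π) = 1.164e+05 Hz.
Step 3 — Series Q: Q = ω₀L/R = 7.313e+05·0.00187/42.6 = 32.1.
Step 4 — Bandwidth: Δω = ω₀/Q = 2.278e+04 rad/s; BW = Δω/(2π) = 3626 Hz.

(a) f₀ = 1.164e+05 Hz  (b) Q = 32.1  (c) BW = 3626 Hz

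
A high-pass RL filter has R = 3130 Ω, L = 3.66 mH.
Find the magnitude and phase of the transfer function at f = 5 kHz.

Step 1 — Angular frequency: ω = 2π·5000 = 3.142e+04 rad/s.
Step 2 — Transfer function: H(jω) = jωL/(R + jωL).
Step 3 — Numerator jωL = j·115; denominator R + jωL = 3130 + j115.
Step 4 — H = 0.001348 + j0.03669.
Step 5 — Magnitude: |H| = 0.03671 (-28.7 dB); phase: φ = 87.9°.

|H| = 0.03671 (-28.7 dB), φ = 87.9°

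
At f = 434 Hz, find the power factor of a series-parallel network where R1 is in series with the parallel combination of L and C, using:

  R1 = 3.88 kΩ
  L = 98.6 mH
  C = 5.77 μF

Step 1 — Angular frequency: ω = 2π·f = 2π·434 = 2727 rad/s.
Step 2 — Component impedances:
  R1: Z = R = 3880 Ω
  L: Z = jωL = j·2727·0.0986 = 0 + j268.9 Ω
  C: Z = 1/(jωC) = -j/(ω·C) = 0 - j63.56 Ω
Step 3 — Parallel branch: L || C = 1/(1/L + 1/C) = 0 - j83.23 Ω.
Step 4 — Series with R1: Z_total = R1 + (L || C) = 3880 - j83.23 Ω = 3881∠-1.2° Ω.
Step 5 — Power factor: PF = cos(φ) = Re(Z)/|Z| = 3880/3880.9 = 0.9998.
Step 6 — Type: Im(Z) = -83.23 ⇒ leading (phase φ = -1.2°).

PF = 0.9998 (leading, φ = -1.2°)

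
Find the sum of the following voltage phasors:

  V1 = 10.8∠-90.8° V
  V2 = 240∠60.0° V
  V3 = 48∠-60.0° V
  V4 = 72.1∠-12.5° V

Step 1 — Convert each phasor to rectangular form:
  V1 = 10.8·(cos(-90.8°) + j·sin(-90.8°)) = -0.1508 - j10.8 V
  V2 = 240·(cos(60.0°) + j·sin(60.0°)) = 120 + j207.8 V
  V3 = 48·(cos(-60.0°) + j·sin(-60.0°)) = 24 - j41.57 V
  V4 = 72.1·(cos(-12.5°) + j·sin(-12.5°)) = 70.39 - j15.61 V
Step 2 — Sum components: V_total = 214.2 + j139.9 V.
Step 3 — Convert to polar: |V_total| = 255.9 V, ∠V_total = 33.1°.

V_total = 255.9∠33.1° V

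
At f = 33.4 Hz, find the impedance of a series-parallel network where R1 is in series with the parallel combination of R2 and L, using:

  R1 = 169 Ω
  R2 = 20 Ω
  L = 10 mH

Step 1 — Angular frequency: ω = 2π·f = 2π·33.4 = 209.9 rad/s.
Step 2 — Component impedances:
  R1: Z = R = 169 Ω
  R2: Z = R = 20 Ω
  L: Z = jωL = j·209.9·0.01 = 0 + j2.099 Ω
Step 3 — Parallel branch: R2 || L = 1/(1/R2 + 1/L) = 0.2178 + j2.076 Ω.
Step 4 — Series with R1: Z_total = R1 + (R2 || L) = 169.2 + j2.076 Ω = 169.2∠0.7° Ω.

Z = 169.2 + j2.076 Ω = 169.2∠0.7° Ω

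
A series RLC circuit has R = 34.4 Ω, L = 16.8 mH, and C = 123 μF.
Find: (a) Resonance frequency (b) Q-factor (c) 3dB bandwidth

Step 1 — Resonance condition Im(Z)=0 gives ω₀ = 1/√(LC).
Step 2 — ω₀ = 1/√(0.0168·0.000123) = 695.7 rad/s.
Step 3 — f₀ = ω₀/(2π) = 110.7 Hz.
Step 4 — Series Q: Q = ω₀L/R = 695.7·0.0168/34.4 = 0.3397.
Step 5 — 3dB bandwidth: Δω = ω₀/Q = 2048 rad/s; BW = Δω/(2π) = 325.9 Hz.

(a) f₀ = 110.7 Hz  (b) Q = 0.3397  (c) BW = 325.9 Hz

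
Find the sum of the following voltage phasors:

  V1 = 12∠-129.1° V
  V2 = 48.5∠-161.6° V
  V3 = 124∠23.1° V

Step 1 — Convert each phasor to rectangular form:
  V1 = 12·(cos(-129.1°) + j·sin(-129.1°)) = -7.568 - j9.313 V
  V2 = 48.5·(cos(-161.6°) + j·sin(-161.6°)) = -46.02 - j15.31 V
  V3 = 124·(cos(23.1°) + j·sin(23.1°)) = 114.1 + j48.65 V
Step 2 — Sum components: V_total = 60.47 + j24.03 V.
Step 3 — Convert to polar: |V_total| = 65.07 V, ∠V_total = 21.7°.

V_total = 65.07∠21.7° V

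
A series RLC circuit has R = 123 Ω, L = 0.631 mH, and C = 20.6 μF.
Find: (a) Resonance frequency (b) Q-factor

Step 1 — Resonance condition Im(Z)=0 gives ω₀ = 1/√(LC).
Step 2 — ω₀ = 1/√(0.000631·2.06e-05) = 8771 rad/s.
Step 3 — f₀ = ω₀/(2π) = 1396 Hz.
Step 4 — Series Q: Q = ω₀L/R = 8771·0.000631/123 = 0.045.

(a) f₀ = 1396 Hz  (b) Q = 0.045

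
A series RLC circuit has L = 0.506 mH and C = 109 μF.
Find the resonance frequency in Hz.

Step 1 — Resonance condition Im(Z)=0 gives ω₀ = 1/√(LC).
Step 2 — ω₀ = 1/√(0.000506·0.000109) = 4258 rad/s.
Step 3 — f₀ = ω₀/(2π) = 677.7 Hz.

f₀ = 677.7 Hz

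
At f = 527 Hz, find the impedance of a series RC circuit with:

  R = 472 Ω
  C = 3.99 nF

Step 1 — Angular frequency: ω = 2π·f = 2π·527 = 3311 rad/s.
Step 2 — Component impedances:
  R: Z = R = 472 Ω
  C: Z = 1/(jωC) = -j/(ω·C) = 0 - j7.569e+04 Ω
Step 3 — Series combination: Z_total = R + C = 472 - j7.569e+04 Ω = 7.569e+04∠-89.6° Ω.

Z = 472 - j7.569e+04 Ω = 7.569e+04∠-89.6° Ω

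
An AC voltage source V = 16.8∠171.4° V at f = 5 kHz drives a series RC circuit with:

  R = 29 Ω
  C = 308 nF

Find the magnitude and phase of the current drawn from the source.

Step 1 — Angular frequency: ω = 2π·f = 2π·5000 = 3.142e+04 rad/s.
Step 2 — Component impedances:
  R: Z = R = 29 Ω
  C: Z = 1/(jωC) = -j/(ω·C) = 0 - j103.3 Ω
Step 3 — Series combination: Z_total = R + C = 29 - j103.3 Ω = 107.3∠-74.3° Ω.
Step 4 — Source phasor: V = 16.8∠171.4° V = -16.61 + j2.512 V.
Step 5 — Ohm's law: I = V / Z_total = (-16.61 + j2.512) / (29 - j103.3) = -0.06434 - j0.1427 A.
Step 6 — Convert to polar: |I| = 0.1565 A, ∠I = -114.3°.

I = 0.1565∠-114.3° A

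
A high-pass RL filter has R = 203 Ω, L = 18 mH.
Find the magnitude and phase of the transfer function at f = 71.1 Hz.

Step 1 — Angular frequency: ω = 2π·71.1 = 446.7 rad/s.
Step 2 — Transfer function: H(jω) = jωL/(R + jωL).
Step 3 — Numerator jωL = j·8.041; denominator R + jωL = 203 + j8.041.
Step 4 — H = 0.001567 + j0.03955.
Step 5 — Magnitude: |H| = 0.03958 (-28.1 dB); phase: φ = 87.7°.

|H| = 0.03958 (-28.1 dB), φ = 87.7°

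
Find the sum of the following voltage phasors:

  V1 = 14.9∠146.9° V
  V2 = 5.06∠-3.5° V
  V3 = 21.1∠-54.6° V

Step 1 — Convert each phasor to rectangular form:
  V1 = 14.9·(cos(146.9°) + j·sin(146.9°)) = -12.48 + j8.137 V
  V2 = 5.06·(cos(-3.5°) + j·sin(-3.5°)) = 5.051 - j0.3089 V
  V3 = 21.1·(cos(-54.6°) + j·sin(-54.6°)) = 12.22 - j17.2 V
Step 2 — Sum components: V_total = 4.791 - j9.371 V.
Step 3 — Convert to polar: |V_total| = 10.53 V, ∠V_total = -62.9°.

V_total = 10.53∠-62.9° V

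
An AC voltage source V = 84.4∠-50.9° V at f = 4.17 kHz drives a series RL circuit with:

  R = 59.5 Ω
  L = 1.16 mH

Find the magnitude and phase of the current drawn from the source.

Step 1 — Angular frequency: ω = 2π·f = 2π·4170 = 2.62e+04 rad/s.
Step 2 — Component impedances:
  R: Z = R = 59.5 Ω
  L: Z = jωL = j·2.62e+04·0.00116 = 0 + j30.39 Ω
Step 3 — Series combination: Z_total = R + L = 59.5 + j30.39 Ω = 66.81∠27.1° Ω.
Step 4 — Source phasor: V = 84.4∠-50.9° V = 53.23 - j65.5 V.
Step 5 — Ohm's law: I = V / Z_total = (53.23 - j65.5) / (59.5 + j30.39) = 0.2635 - j1.235 A.
Step 6 — Convert to polar: |I| = 1.263 A, ∠I = -78.0°.

I = 1.263∠-78.0° A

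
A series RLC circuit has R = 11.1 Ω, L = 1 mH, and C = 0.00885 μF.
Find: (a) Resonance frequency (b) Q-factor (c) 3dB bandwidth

Step 1 — Resonance condition Im(Z)=0 gives ω₀ = 1/√(LC).
Step 2 — ω₀ = 1/√(0.001·8.85e-09) = 3.361e+05 rad/s.
Step 3 — f₀ = ω₀/(2π) = 5.35e+04 Hz.
Step 4 — Series Q: Q = ω₀L/R = 3.361e+05·0.001/11.1 = 30.28.
Step 5 — 3dB bandwidth: Δω = ω₀/Q = 1.11e+04 rad/s; BW = Δω/(2π) = 1767 Hz.

(a) f₀ = 5.35e+04 Hz  (b) Q = 30.28  (c) BW = 1767 Hz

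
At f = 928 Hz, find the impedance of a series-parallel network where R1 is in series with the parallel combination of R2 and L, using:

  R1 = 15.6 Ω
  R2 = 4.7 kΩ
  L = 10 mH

Step 1 — Angular frequency: ω = 2π·f = 2π·928 = 5831 rad/s.
Step 2 — Component impedances:
  R1: Z = R = 15.6 Ω
  R2: Z = R = 4700 Ω
  L: Z = jωL = j·5831·0.01 = 0 + j58.31 Ω
Step 3 — Parallel branch: R2 || L = 1/(1/R2 + 1/L) = 0.7233 + j58.3 Ω.
Step 4 — Series with R1: Z_total = R1 + (R2 || L) = 16.32 + j58.3 Ω = 60.54∠74.4° Ω.

Z = 16.32 + j58.3 Ω = 60.54∠74.4° Ω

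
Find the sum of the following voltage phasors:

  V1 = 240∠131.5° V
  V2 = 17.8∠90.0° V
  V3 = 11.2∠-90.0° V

Step 1 — Convert each phasor to rectangular form:
  V1 = 240·(cos(131.5°) + j·sin(131.5°)) = -159 + j179.7 V
  V2 = 17.8·(cos(90.0°) + j·sin(90.0°)) = 0 + j17.8 V
  V3 = 11.2·(cos(-90.0°) + j·sin(-90.0°)) = 0 - j11.2 V
Step 2 — Sum components: V_total = -159 + j186.3 V.
Step 3 — Convert to polar: |V_total| = 245 V, ∠V_total = 130.5°.

V_total = 245∠130.5° V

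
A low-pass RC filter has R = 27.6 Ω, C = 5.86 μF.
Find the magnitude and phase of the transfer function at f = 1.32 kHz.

Step 1 — Angular frequency: ω = 2π·1320 = 8294 rad/s.
Step 2 — Transfer function: H(jω) = 1/(1 + jωRC).
Step 3 — Denominator: 1 + jωRC = 1 + j·8294·27.6·5.86e-06 = 1 + j1.341.
Step 4 — H = 0.3572 - j0.4792.
Step 5 — Magnitude: |H| = 0.5977 (-4.5 dB); phase: φ = -53.3°.

|H| = 0.5977 (-4.5 dB), φ = -53.3°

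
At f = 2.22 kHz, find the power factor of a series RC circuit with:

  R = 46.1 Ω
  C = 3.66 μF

Step 1 — Angular frequency: ω = 2π·f = 2π·2220 = 1.395e+04 rad/s.
Step 2 — Component impedances:
  R: Z = R = 46.1 Ω
  C: Z = 1/(jωC) = -j/(ω·C) = 0 - j19.59 Ω
Step 3 — Series combination: Z_total = R + C = 46.1 - j19.59 Ω = 50.09∠-23.0° Ω.
Step 4 — Power factor: PF = cos(φ) = Re(Z)/|Z| = 46.1/50.089 = 0.9204.
Step 5 — Type: Im(Z) = -19.59 ⇒ leading (phase φ = -23.0°).

PF = 0.9204 (leading, φ = -23.0°)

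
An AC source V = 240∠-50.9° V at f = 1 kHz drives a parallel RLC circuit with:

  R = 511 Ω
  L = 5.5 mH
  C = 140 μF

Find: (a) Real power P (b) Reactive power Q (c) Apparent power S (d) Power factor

Step 1 — Angular frequency: ω = 2π·f = 2π·1000 = 6283 rad/s.
Step 2 — Component impedances:
  R: Z = R = 511 Ω
  L: Z = jωL = j·6283·0.0055 = 0 + j34.56 Ω
  C: Z = 1/(jωC) = -j/(ω·C) = 0 - j1.137 Ω
Step 3 — Parallel combination: 1/Z_total = 1/R + 1/L + 1/C; Z_total = 0.002704 - j1.175 Ω = 1.175∠-89.9° Ω.
Step 4 — Source phasor: V = 240∠-50.9° V = 151.4 - j186.3 V.
Step 5 — Current: I = V / Z = 158.7 + j128.4 A = 204.2∠39.0° A.
Step 6 — Complex power: S = V·I* = 112.7 - j4.9e+04 VA.
Step 7 — Real power: P = Re(S) = 112.7 W.
Step 8 — Reactive power: Q = Im(S) = -4.9e+04 VAR.
Step 9 — Apparent power: |S| = 4.9e+04 VA.
Step 10 — Power factor: PF = P/|S| = 0.0023 (leading).

(a) P = 112.7 W  (b) Q = -4.9e+04 VAR  (c) S = 4.9e+04 VA  (d) PF = 0.0023 (leading)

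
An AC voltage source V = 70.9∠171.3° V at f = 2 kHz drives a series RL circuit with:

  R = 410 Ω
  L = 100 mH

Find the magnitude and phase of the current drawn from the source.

Step 1 — Angular frequency: ω = 2π·f = 2π·2000 = 1.257e+04 rad/s.
Step 2 — Component impedances:
  R: Z = R = 410 Ω
  L: Z = jωL = j·1.257e+04·0.1 = 0 + j1257 Ω
Step 3 — Series combination: Z_total = R + L = 410 + j1257 Ω = 1322∠71.9° Ω.
Step 4 — Source phasor: V = 70.9∠171.3° V = -70.08 + j10.72 V.
Step 5 — Ohm's law: I = V / Z_total = (-70.08 + j10.72) / (410 + j1257) = -0.008733 + j0.05292 A.
Step 6 — Convert to polar: |I| = 0.05364 A, ∠I = 99.4°.

I = 0.05364∠99.4° A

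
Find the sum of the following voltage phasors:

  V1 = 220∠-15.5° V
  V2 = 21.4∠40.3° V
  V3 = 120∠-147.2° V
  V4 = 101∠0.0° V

Step 1 — Convert each phasor to rectangular form:
  V1 = 220·(cos(-15.5°) + j·sin(-15.5°)) = 212 - j58.79 V
  V2 = 21.4·(cos(40.3°) + j·sin(40.3°)) = 16.32 + j13.84 V
  V3 = 120·(cos(-147.2°) + j·sin(-147.2°)) = -100.9 - j65 V
  V4 = 101·(cos(0.0°) + j·sin(0.0°)) = 101 V
Step 2 — Sum components: V_total = 228.5 - j110 V.
Step 3 — Convert to polar: |V_total| = 253.5 V, ∠V_total = -25.7°.

V_total = 253.5∠-25.7° V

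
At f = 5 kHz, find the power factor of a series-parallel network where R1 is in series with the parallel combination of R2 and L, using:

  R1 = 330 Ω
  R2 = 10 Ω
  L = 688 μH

Step 1 — Angular frequency: ω = 2π·f = 2π·5000 = 3.142e+04 rad/s.
Step 2 — Component impedances:
  R1: Z = R = 330 Ω
  R2: Z = R = 10 Ω
  L: Z = jωL = j·3.142e+04·0.000688 = 0 + j21.61 Ω
Step 3 — Parallel branch: R2 || L = 1/(1/R2 + 1/L) = 8.237 + j3.811 Ω.
Step 4 — Series with R1: Z_total = R1 + (R2 || L) = 338.2 + j3.811 Ω = 338.3∠0.6° Ω.
Step 5 — Power factor: PF = cos(φ) = Re(Z)/|Z| = 338.24/338.26 = 0.9999.
Step 6 — Type: Im(Z) = 3.811 ⇒ lagging (phase φ = 0.6°).

PF = 0.9999 (lagging, φ = 0.6°)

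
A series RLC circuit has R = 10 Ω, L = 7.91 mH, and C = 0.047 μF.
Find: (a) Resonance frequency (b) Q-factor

Step 1 — Resonance condition Im(Z)=0 gives ω₀ = 1/√(LC).
Step 2 — ω₀ = 1/√(0.00791·4.7e-08) = 5.186e+04 rad/s.
Step 3 — f₀ = ω₀/(2π) = 8254 Hz.
Step 4 — Series Q: Q = ω₀L/R = 5.186e+04·0.00791/10 = 41.02.

(a) f₀ = 8254 Hz  (b) Q = 41.02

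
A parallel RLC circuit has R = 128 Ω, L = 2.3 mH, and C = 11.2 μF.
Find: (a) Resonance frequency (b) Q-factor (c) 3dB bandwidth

Step 1 — Resonance: ω₀ = 1/√(LC) = 1/√(0.0023·1.12e-05) = 6231 rad/s.
Step 2 — f₀ = ω₀/(2π) = 991.6 Hz.
Step 3 — Parallel Q: Q = R/(ω₀L) = 128/(6231·0.0023) = 8.932.
Step 4 — Bandwidth: Δω = ω₀/Q = 697.5 rad/s; BW = Δω/(2π) = 111 Hz.

(a) f₀ = 991.6 Hz  (b) Q = 8.932  (c) BW = 111 Hz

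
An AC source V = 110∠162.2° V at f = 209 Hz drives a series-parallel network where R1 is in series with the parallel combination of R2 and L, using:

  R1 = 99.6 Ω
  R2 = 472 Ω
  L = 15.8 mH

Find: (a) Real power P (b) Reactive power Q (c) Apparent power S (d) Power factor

Step 1 — Angular frequency: ω = 2π·f = 2π·209 = 1313 rad/s.
Step 2 — Component impedances:
  R1: Z = R = 99.6 Ω
  R2: Z = R = 472 Ω
  L: Z = jωL = j·1313·0.0158 = 0 + j20.75 Ω
Step 3 — Parallel branch: R2 || L = 1/(1/R2 + 1/L) = 0.9103 + j20.71 Ω.
Step 4 — Series with R1: Z_total = R1 + (R2 || L) = 100.5 + j20.71 Ω = 102.6∠11.6° Ω.
Step 5 — Source phasor: V = 110∠162.2° V = -104.7 + j33.63 V.
Step 6 — Current: I = V / Z = -0.9335 + j0.5269 A = 1.072∠150.6° A.
Step 7 — Complex power: S = V·I* = 115.5 + j23.79 VA.
Step 8 — Real power: P = Re(S) = 115.5 W.
Step 9 — Reactive power: Q = Im(S) = 23.79 VAR.
Step 10 — Apparent power: |S| = 117.9 VA.
Step 11 — Power factor: PF = P/|S| = 0.9794 (lagging).

(a) P = 115.5 W  (b) Q = 23.79 VAR  (c) S = 117.9 VA  (d) PF = 0.9794 (lagging)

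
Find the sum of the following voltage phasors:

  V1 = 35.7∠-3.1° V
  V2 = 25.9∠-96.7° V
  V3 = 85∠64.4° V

Step 1 — Convert each phasor to rectangular form:
  V1 = 35.7·(cos(-3.1°) + j·sin(-3.1°)) = 35.65 - j1.931 V
  V2 = 25.9·(cos(-96.7°) + j·sin(-96.7°)) = -3.022 - j25.72 V
  V3 = 85·(cos(64.4°) + j·sin(64.4°)) = 36.73 + j76.66 V
Step 2 — Sum components: V_total = 69.35 + j49 V.
Step 3 — Convert to polar: |V_total| = 84.92 V, ∠V_total = 35.2°.

V_total = 84.92∠35.2° V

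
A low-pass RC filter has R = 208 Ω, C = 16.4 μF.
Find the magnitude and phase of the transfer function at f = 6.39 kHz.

Step 1 — Angular frequency: ω = 2π·6390 = 4.015e+04 rad/s.
Step 2 — Transfer function: H(jω) = 1/(1 + jωRC).
Step 3 — Denominator: 1 + jωRC = 1 + j·4.015e+04·208·1.64e-05 = 1 + j137.
Step 4 — H = 5.331e-05 - j0.007301.
Step 5 — Magnitude: |H| = 0.007301 (-42.7 dB); phase: φ = -89.6°.

|H| = 0.007301 (-42.7 dB), φ = -89.6°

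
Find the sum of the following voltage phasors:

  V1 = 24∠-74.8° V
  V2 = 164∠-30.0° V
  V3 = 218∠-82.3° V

Step 1 — Convert each phasor to rectangular form:
  V1 = 24·(cos(-74.8°) + j·sin(-74.8°)) = 6.293 - j23.16 V
  V2 = 164·(cos(-30.0°) + j·sin(-30.0°)) = 142 - j82 V
  V3 = 218·(cos(-82.3°) + j·sin(-82.3°)) = 29.21 - j216 V
Step 2 — Sum components: V_total = 177.5 - j321.2 V.
Step 3 — Convert to polar: |V_total| = 367 V, ∠V_total = -61.1°.

V_total = 367∠-61.1° V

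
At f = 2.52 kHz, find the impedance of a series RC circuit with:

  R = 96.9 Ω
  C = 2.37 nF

Step 1 — Angular frequency: ω = 2π·f = 2π·2520 = 1.583e+04 rad/s.
Step 2 — Component impedances:
  R: Z = R = 96.9 Ω
  C: Z = 1/(jωC) = -j/(ω·C) = 0 - j2.665e+04 Ω
Step 3 — Series combination: Z_total = R + C = 96.9 - j2.665e+04 Ω = 2.665e+04∠-89.8° Ω.

Z = 96.9 - j2.665e+04 Ω = 2.665e+04∠-89.8° Ω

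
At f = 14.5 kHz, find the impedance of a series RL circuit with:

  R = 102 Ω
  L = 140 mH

Step 1 — Angular frequency: ω = 2π·f = 2π·1.45e+04 = 9.111e+04 rad/s.
Step 2 — Component impedances:
  R: Z = R = 102 Ω
  L: Z = jωL = j·9.111e+04·0.14 = 0 + j1.275e+04 Ω
Step 3 — Series combination: Z_total = R + L = 102 + j1.275e+04 Ω = 1.276e+04∠89.5° Ω.

Z = 102 + j1.275e+04 Ω = 1.276e+04∠89.5° Ω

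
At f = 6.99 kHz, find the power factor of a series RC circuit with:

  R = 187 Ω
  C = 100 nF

Step 1 — Angular frequency: ω = 2π·f = 2π·6990 = 4.392e+04 rad/s.
Step 2 — Component impedances:
  R: Z = R = 187 Ω
  C: Z = 1/(jωC) = -j/(ω·C) = 0 - j227.7 Ω
Step 3 — Series combination: Z_total = R + C = 187 - j227.7 Ω = 294.6∠-50.6° Ω.
Step 4 — Power factor: PF = cos(φ) = Re(Z)/|Z| = 187/294.64 = 0.6347.
Step 5 — Type: Im(Z) = -227.7 ⇒ leading (phase φ = -50.6°).

PF = 0.6347 (leading, φ = -50.6°)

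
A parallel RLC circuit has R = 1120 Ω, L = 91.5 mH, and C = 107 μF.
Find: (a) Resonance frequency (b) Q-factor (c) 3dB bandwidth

Step 1 — Resonance: ω₀ = 1/√(LC) = 1/√(0.0915·0.000107) = 319.6 rad/s.
Step 2 — f₀ = ω₀/(2π) = 50.86 Hz.
Step 3 — Parallel Q: Q = R/(ω₀L) = 1120/(319.6·0.0915) = 38.3.
Step 4 — Bandwidth: Δω = ω₀/Q = 8.344 rad/s; BW = Δω/(2π) = 1.328 Hz.

(a) f₀ = 50.86 Hz  (b) Q = 38.3  (c) BW = 1.328 Hz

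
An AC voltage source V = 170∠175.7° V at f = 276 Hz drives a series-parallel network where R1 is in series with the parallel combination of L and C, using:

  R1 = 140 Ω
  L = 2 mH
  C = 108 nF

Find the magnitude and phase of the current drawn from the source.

Step 1 — Angular frequency: ω = 2π·f = 2π·276 = 1734 rad/s.
Step 2 — Component impedances:
  R1: Z = R = 140 Ω
  L: Z = jωL = j·1734·0.002 = 0 + j3.468 Ω
  C: Z = 1/(jωC) = -j/(ω·C) = 0 - j5339 Ω
Step 3 — Parallel branch: L || C = 1/(1/L + 1/C) = 0 + j3.471 Ω.
Step 4 — Series with R1: Z_total = R1 + (L || C) = 140 + j3.471 Ω = 140∠1.4° Ω.
Step 5 — Source phasor: V = 170∠175.7° V = -169.5 + j12.75 V.
Step 6 — Ohm's law: I = V / Z_total = (-169.5 + j12.75) / (140 + j3.471) = -1.208 + j0.121 A.
Step 7 — Convert to polar: |I| = 1.214 A, ∠I = 174.3°.

I = 1.214∠174.3° A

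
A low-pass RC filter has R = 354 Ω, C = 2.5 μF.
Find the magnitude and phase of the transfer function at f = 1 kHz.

Step 1 — Angular frequency: ω = 2π·1000 = 6283 rad/s.
Step 2 — Transfer function: H(jω) = 1/(1 + jωRC).
Step 3 — Denominator: 1 + jωRC = 1 + j·6283·354·2.5e-06 = 1 + j5.561.
Step 4 — H = 0.03133 - j0.1742.
Step 5 — Magnitude: |H| = 0.177 (-15.0 dB); phase: φ = -79.8°.

|H| = 0.177 (-15.0 dB), φ = -79.8°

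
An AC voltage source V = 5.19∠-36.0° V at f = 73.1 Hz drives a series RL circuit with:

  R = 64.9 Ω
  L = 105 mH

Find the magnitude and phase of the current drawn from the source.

Step 1 — Angular frequency: ω = 2π·f = 2π·73.1 = 459.3 rad/s.
Step 2 — Component impedances:
  R: Z = R = 64.9 Ω
  L: Z = jωL = j·459.3·0.105 = 0 + j48.23 Ω
Step 3 — Series combination: Z_total = R + L = 64.9 + j48.23 Ω = 80.86∠36.6° Ω.
Step 4 — Source phasor: V = 5.19∠-36.0° V = 4.199 - j3.051 V.
Step 5 — Ohm's law: I = V / Z_total = (4.199 - j3.051) / (64.9 + j48.23) = 0.01918 - j0.06126 A.
Step 6 — Convert to polar: |I| = 0.06419 A, ∠I = -72.6°.

I = 0.06419∠-72.6° A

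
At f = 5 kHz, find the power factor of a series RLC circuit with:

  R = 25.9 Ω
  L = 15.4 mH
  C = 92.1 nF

Step 1 — Angular frequency: ω = 2π·f = 2π·5000 = 3.142e+04 rad/s.
Step 2 — Component impedances:
  R: Z = R = 25.9 Ω
  L: Z = jωL = j·3.142e+04·0.0154 = 0 + j483.8 Ω
  C: Z = 1/(jωC) = -j/(ω·C) = 0 - j345.6 Ω
Step 3 — Series combination: Z_total = R + L + C = 25.9 + j138.2 Ω = 140.6∠79.4° Ω.
Step 4 — Power factor: PF = cos(φ) = Re(Z)/|Z| = 25.9/140.6 = 0.1842.
Step 5 — Type: Im(Z) = 138.2 ⇒ lagging (phase φ = 79.4°).

PF = 0.1842 (lagging, φ = 79.4°)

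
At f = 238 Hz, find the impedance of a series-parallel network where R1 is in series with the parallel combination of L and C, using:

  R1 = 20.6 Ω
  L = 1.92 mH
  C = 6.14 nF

Step 1 — Angular frequency: ω = 2π·f = 2π·238 = 1495 rad/s.
Step 2 — Component impedances:
  R1: Z = R = 20.6 Ω
  L: Z = jωL = j·1495·0.00192 = 0 + j2.871 Ω
  C: Z = 1/(jωC) = -j/(ω·C) = 0 - j1.089e+05 Ω
Step 3 — Parallel branch: L || C = 1/(1/L + 1/C) = 0 + j2.871 Ω.
Step 4 — Series with R1: Z_total = R1 + (L || C) = 20.6 + j2.871 Ω = 20.8∠7.9° Ω.

Z = 20.6 + j2.871 Ω = 20.8∠7.9° Ω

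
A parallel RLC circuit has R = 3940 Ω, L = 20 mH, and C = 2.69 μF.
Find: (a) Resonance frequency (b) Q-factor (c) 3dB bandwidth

Step 1 — Resonance: ω₀ = 1/√(LC) = 1/√(0.02·2.69e-06) = 4311 rad/s.
Step 2 — f₀ = ω₀/(2π) = 686.2 Hz.
Step 3 — Parallel Q: Q = R/(ω₀L) = 3940/(4311·0.02) = 45.69.
Step 4 — Bandwidth: Δω = ω₀/Q = 94.35 rad/s; BW = Δω/(2π) = 15.02 Hz.

(a) f₀ = 686.2 Hz  (b) Q = 45.69  (c) BW = 15.02 Hz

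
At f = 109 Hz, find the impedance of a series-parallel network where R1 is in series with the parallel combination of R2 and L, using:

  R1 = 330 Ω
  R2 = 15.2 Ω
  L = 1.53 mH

Step 1 — Angular frequency: ω = 2π·f = 2π·109 = 684.9 rad/s.
Step 2 — Component impedances:
  R1: Z = R = 330 Ω
  R2: Z = R = 15.2 Ω
  L: Z = jωL = j·684.9·0.00153 = 0 + j1.048 Ω
Step 3 — Parallel branch: R2 || L = 1/(1/R2 + 1/L) = 0.07189 + j1.043 Ω.
Step 4 — Series with R1: Z_total = R1 + (R2 || L) = 330.1 + j1.043 Ω = 330.1∠0.2° Ω.

Z = 330.1 + j1.043 Ω = 330.1∠0.2° Ω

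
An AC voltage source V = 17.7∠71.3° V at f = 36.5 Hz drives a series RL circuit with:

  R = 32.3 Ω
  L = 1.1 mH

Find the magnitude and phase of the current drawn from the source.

Step 1 — Angular frequency: ω = 2π·f = 2π·36.5 = 229.3 rad/s.
Step 2 — Component impedances:
  R: Z = R = 32.3 Ω
  L: Z = jωL = j·229.3·0.0011 = 0 + j0.2523 Ω
Step 3 — Series combination: Z_total = R + L = 32.3 + j0.2523 Ω = 32.3∠0.4° Ω.
Step 4 — Source phasor: V = 17.7∠71.3° V = 5.675 + j16.77 V.
Step 5 — Ohm's law: I = V / Z_total = (5.675 + j16.77) / (32.3 + j0.2523) = 0.1797 + j0.5177 A.
Step 6 — Convert to polar: |I| = 0.548 A, ∠I = 70.9°.

I = 0.548∠70.9° A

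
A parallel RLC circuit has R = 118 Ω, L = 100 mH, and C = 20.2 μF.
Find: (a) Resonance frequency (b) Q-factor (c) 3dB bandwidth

Step 1 — Resonance: ω₀ = 1/√(LC) = 1/√(0.1·2.02e-05) = 703.6 rad/s.
Step 2 — f₀ = ω₀/(2π) = 112 Hz.
Step 3 — Parallel Q: Q = R/(ω₀L) = 118/(703.6·0.1) = 1.677.
Step 4 — Bandwidth: Δω = ω₀/Q = 419.5 rad/s; BW = Δω/(2π) = 66.77 Hz.

(a) f₀ = 112 Hz  (b) Q = 1.677  (c) BW = 66.77 Hz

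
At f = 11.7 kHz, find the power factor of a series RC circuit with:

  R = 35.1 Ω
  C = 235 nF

Step 1 — Angular frequency: ω = 2π·f = 2π·1.17e+04 = 7.351e+04 rad/s.
Step 2 — Component impedances:
  R: Z = R = 35.1 Ω
  C: Z = 1/(jωC) = -j/(ω·C) = 0 - j57.89 Ω
Step 3 — Series combination: Z_total = R + C = 35.1 - j57.89 Ω = 67.7∠-58.8° Ω.
Step 4 — Power factor: PF = cos(φ) = Re(Z)/|Z| = 35.1/67.7 = 0.5185.
Step 5 — Type: Im(Z) = -57.89 ⇒ leading (phase φ = -58.8°).

PF = 0.5185 (leading, φ = -58.8°)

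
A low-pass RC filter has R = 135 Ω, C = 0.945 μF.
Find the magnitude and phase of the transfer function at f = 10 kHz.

Step 1 — Angular frequency: ω = 2π·1e+04 = 6.283e+04 rad/s.
Step 2 — Transfer function: H(jω) = 1/(1 + jωRC).
Step 3 — Denominator: 1 + jωRC = 1 + j·6.283e+04·135·9.45e-07 = 1 + j8.016.
Step 4 — H = 0.01533 - j0.1228.
Step 5 — Magnitude: |H| = 0.1238 (-18.1 dB); phase: φ = -82.9°.

|H| = 0.1238 (-18.1 dB), φ = -82.9°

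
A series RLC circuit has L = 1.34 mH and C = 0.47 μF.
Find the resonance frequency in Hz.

Step 1 — Resonance condition Im(Z)=0 gives ω₀ = 1/√(LC).
Step 2 — ω₀ = 1/√(0.00134·4.7e-07) = 3.985e+04 rad/s.
Step 3 — f₀ = ω₀/(2π) = 6342 Hz.

f₀ = 6342 Hz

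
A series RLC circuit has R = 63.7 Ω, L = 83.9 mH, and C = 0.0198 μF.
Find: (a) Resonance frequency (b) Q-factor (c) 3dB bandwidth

Step 1 — Resonance condition Im(Z)=0 gives ω₀ = 1/√(LC).
Step 2 — ω₀ = 1/√(0.0839·1.98e-08) = 2.454e+04 rad/s.
Step 3 — f₀ = ω₀/(2π) = 3905 Hz.
Step 4 — Series Q: Q = ω₀L/R = 2.454e+04·0.0839/63.7 = 32.32.
Step 5 — 3dB bandwidth: Δω = ω₀/Q = 759.2 rad/s; BW = Δω/(2π) = 120.8 Hz.

(a) f₀ = 3905 Hz  (b) Q = 32.32  (c) BW = 120.8 Hz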